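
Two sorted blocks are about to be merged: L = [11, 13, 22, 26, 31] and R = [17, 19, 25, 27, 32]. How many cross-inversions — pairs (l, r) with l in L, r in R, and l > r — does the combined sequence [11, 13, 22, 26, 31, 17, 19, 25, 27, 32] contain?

9 split inversions

Count, for every r in R, how many entries of L exceed r:
r = 17: 22, 26, 31 → 3
r = 19: 22, 26, 31 → 3
r = 25: 26, 31 → 2
r = 27: 31 → 1
r = 32: none → 0
Cross-inversions: 3 + 3 + 2 + 1 + 0 = 9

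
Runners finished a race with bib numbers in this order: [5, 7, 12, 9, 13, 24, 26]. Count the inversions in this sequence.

1 inversion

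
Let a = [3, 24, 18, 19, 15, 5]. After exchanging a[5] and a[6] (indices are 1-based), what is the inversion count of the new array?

8 inversions

Positions 5 and 6 hold 15 and 5; after swapping, the array is [3, 24, 18, 19, 5, 15].
Element-by-element contributions:
3 → none → 0
24 → 18, 19, 5, 15 → 4
18 → 5, 15 → 2
19 → 5, 15 → 2
5 → none → 0
15 → none → 0
Sum: 0 + 4 + 2 + 2 + 0 + 0 = 8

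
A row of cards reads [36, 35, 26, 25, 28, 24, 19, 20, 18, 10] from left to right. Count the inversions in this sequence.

42

Element-by-element contributions:
36 → 35, 26, 25, 28, 24, 19, 20, 18, 10 → 9
35 → 26, 25, 28, 24, 19, 20, 18, 10 → 8
26 → 25, 24, 19, 20, 18, 10 → 6
25 → 24, 19, 20, 18, 10 → 5
28 → 24, 19, 20, 18, 10 → 5
24 → 19, 20, 18, 10 → 4
19 → 18, 10 → 2
20 → 18, 10 → 2
18 → 10 → 1
10 → none → 0
Sum: 9 + 8 + 6 + 5 + 5 + 4 + 2 + 2 + 1 + 0 = 42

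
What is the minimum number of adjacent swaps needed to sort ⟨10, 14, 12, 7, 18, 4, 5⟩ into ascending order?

14

The minimum number of adjacent swaps to sort an array equals its inversion count, since every such swap removes exactly one inversion.
Count inversions — for each element, later elements that are smaller:
10: 7, 4, 5 → 3
14: 12, 7, 4, 5 → 4
12: 7, 4, 5 → 3
7: 4, 5 → 2
18: 4, 5 → 2
4: none → 0
5: none → 0
Total inversions: 3 + 4 + 3 + 2 + 2 + 0 + 0 = 14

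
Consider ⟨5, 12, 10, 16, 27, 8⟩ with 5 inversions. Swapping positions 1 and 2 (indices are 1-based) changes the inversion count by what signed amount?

+1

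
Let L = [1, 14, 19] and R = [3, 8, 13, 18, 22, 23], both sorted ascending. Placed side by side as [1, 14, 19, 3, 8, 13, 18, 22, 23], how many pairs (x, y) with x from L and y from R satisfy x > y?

7 cross-inversions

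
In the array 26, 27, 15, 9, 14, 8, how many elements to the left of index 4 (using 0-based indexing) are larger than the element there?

3 such elements

The element at index 4 is 14.
Elements before it: 26, 27, 15, 9
Those larger than 14: 26, 27, 15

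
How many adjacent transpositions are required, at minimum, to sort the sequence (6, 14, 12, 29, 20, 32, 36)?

2

Each adjacent swap fixes exactly one inversion, so the minimum swap count equals the number of inversions.
Count inversions — for each element, later elements that are smaller:
6: none → 0
14: 12 → 1
12: none → 0
29: 20 → 1
20: none → 0
32: none → 0
36: none → 0
Total inversions: 0 + 1 + 0 + 1 + 0 + 0 + 0 = 2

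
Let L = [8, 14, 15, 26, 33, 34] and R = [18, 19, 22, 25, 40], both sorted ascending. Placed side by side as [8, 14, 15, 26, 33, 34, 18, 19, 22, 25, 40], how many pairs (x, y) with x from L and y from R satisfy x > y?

12

Take each right-half value and tally the left-half values above it:
r = 18: 26, 33, 34 → 3
r = 19: 26, 33, 34 → 3
r = 22: 26, 33, 34 → 3
r = 25: 26, 33, 34 → 3
r = 40: none → 0
Cross-inversions: 3 + 3 + 3 + 3 + 0 = 12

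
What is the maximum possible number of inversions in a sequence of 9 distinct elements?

There are 36 inversions.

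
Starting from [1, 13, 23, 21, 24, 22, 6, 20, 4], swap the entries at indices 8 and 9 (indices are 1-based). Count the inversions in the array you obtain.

18

Positions 8 and 9 hold 20 and 4; after swapping, the array is [1, 13, 23, 21, 24, 22, 6, 4, 20].
Sweep left to right; for each value list the smaller values that follow it:
1: 0
13: 2
23: 5
21: 3
24: 4
22: 3
6: 1
4: 0
20: 0
Sum: 0 + 2 + 5 + 3 + 4 + 3 + 1 + 0 + 0 = 18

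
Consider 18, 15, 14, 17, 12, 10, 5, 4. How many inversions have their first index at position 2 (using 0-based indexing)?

4 such elements

The element at index 2 is 14.
Elements after it: 17, 12, 10, 5, 4
Those smaller than 14: 12, 10, 5, 4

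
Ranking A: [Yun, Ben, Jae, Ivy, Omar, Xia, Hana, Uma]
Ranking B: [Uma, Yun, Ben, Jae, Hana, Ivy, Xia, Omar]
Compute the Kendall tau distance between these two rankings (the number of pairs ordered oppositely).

Assign each item its position (1..8) in the first ordering, then rewrite the second ordering as that position sequence:
positions: Yun→1, Ben→2, Jae→3, Ivy→4, Omar→5, Xia→6, Hana→7, Uma→8
second ordering as positions: [8, 1, 2, 3, 7, 4, 6, 5]
Discordant pairs = inversions in this position sequence.
8: 1, 2, 3, 7, 4, 6, 5 → 7
1: 0
2: 0
3: 0
7: 4, 6, 5 → 3
4: 0
6: 5 → 1
5: 0
Total: 7 + 0 + 0 + 0 + 3 + 0 + 1 + 0 = 11

11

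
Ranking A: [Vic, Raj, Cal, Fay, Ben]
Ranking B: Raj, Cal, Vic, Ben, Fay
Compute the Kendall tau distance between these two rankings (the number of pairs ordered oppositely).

Assign each item its position (1..5) in the first ordering, then rewrite the second ordering as that position sequence:
positions: Vic→1, Raj→2, Cal→3, Fay→4, Ben→5
second ordering as positions: [2, 3, 1, 5, 4]
Discordant pairs = inversions in this position sequence.
2: 1 → 1
3: 1 → 1
1: 0
5: 4 → 1
4: 0
Total: 1 + 1 + 0 + 1 + 0 = 3

3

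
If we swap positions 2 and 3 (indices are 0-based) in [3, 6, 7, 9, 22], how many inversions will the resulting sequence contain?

1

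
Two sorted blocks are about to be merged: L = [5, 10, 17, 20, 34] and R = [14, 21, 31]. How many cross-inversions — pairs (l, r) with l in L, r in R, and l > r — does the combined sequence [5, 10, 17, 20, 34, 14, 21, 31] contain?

Take each right-half value and tally the left-half values above it:
r = 14: 17, 20, 34 → 3
r = 21: 34 → 1
r = 31: 34 → 1
Cross-inversions: 3 + 1 + 1 = 5

5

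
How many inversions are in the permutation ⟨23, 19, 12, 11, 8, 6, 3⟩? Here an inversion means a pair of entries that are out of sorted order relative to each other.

21 out-of-order pairs

For each element, count later entries that are smaller:
23 → 19, 12, 11, 8, 6, 3 → 6
19 → 12, 11, 8, 6, 3 → 5
12 → 11, 8, 6, 3 → 4
11 → 8, 6, 3 → 3
8 → 6, 3 → 2
6 → 3 → 1
3 → none → 0
Sum: 6 + 5 + 4 + 3 + 2 + 1 + 0 = 21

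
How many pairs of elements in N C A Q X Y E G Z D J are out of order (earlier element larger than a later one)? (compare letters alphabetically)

Element-by-element contributions:
N: 6
C: 1
A: 0
Q: 4
X: 4
Y: 4
E: 1
G: 1
Z: 2
D: 0
J: 0
Sum: 6 + 1 + 0 + 4 + 4 + 4 + 1 + 1 + 2 + 0 + 0 = 23

23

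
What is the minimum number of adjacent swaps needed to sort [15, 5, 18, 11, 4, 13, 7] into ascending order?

Minimum adjacent swaps = number of inversions (each swap of adjacent out-of-order elements removes one inversion and no swap can remove more).
Count inversions — for each element, later elements that are smaller:
15: 5, 11, 4, 13, 7 → 5
5: 4 → 1
18: 11, 4, 13, 7 → 4
11: 4, 7 → 2
4: none → 0
13: 7 → 1
7: none → 0
Total inversions: 5 + 1 + 4 + 2 + 0 + 1 + 0 = 13

13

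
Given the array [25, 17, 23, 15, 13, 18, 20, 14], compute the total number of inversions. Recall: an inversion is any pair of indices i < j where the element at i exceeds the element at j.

Out-of-order pairs: 19

Count, for each position, how many later elements it exceeds:
25: 7
17: 3
23: 5
15: 2
13: 0
18: 1
20: 1
14: 0
Sum: 7 + 3 + 5 + 2 + 0 + 1 + 1 + 0 = 19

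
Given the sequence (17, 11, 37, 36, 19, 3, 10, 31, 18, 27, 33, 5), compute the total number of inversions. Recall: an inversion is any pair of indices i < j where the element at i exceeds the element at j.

35 out-of-order pairs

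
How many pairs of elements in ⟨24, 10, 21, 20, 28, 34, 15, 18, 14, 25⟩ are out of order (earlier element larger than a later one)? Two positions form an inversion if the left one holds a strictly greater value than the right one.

Count, for each position, how many later elements it exceeds:
24 → 10, 21, 20, 15, 18, 14 → 6
10 → none → 0
21 → 20, 15, 18, 14 → 4
20 → 15, 18, 14 → 3
28 → 15, 18, 14, 25 → 4
34 → 15, 18, 14, 25 → 4
15 → 14 → 1
18 → 14 → 1
14 → none → 0
25 → none → 0
Sum: 6 + 0 + 4 + 3 + 4 + 4 + 1 + 1 + 0 + 0 = 23

23 out-of-order pairs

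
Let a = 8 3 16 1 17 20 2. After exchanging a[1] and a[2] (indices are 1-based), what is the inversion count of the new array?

There are 8 inversions.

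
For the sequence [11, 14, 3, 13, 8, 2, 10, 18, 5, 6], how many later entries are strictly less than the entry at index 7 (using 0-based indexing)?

2

The element at index 7 is 18.
Elements after it: 5, 6
Those smaller than 18: 5, 6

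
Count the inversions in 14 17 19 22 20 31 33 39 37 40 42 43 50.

Count, for each position, how many later elements it exceeds:
14: 0
17: 0
19: 0
22: 1
20: 0
31: 0
33: 0
39: 1
37: 0
40: 0
42: 0
43: 0
50: 0
Sum: 0 + 0 + 0 + 1 + 0 + 0 + 0 + 1 + 0 + 0 + 0 + 0 + 0 = 2

Inversions: 2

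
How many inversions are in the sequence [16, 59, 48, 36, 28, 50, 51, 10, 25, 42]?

For each element, count later entries that are smaller:
16 → 10 → 1
59 → 48, 36, 28, 50, 51, 10, 25, 42 → 8
48 → 36, 28, 10, 25, 42 → 5
36 → 28, 10, 25 → 3
28 → 10, 25 → 2
50 → 10, 25, 42 → 3
51 → 10, 25, 42 → 3
10 → none → 0
25 → none → 0
42 → none → 0
Sum: 1 + 8 + 5 + 3 + 2 + 3 + 3 + 0 + 0 + 0 = 25

25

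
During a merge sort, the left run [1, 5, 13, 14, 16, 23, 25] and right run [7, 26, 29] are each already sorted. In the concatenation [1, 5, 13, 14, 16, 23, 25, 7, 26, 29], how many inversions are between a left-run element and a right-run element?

5 cross-inversions

Take each right-half value and tally the left-half values above it:
r = 7: 13, 14, 16, 23, 25 → 5
r = 26: none → 0
r = 29: none → 0
Cross-inversions: 5 + 0 + 0 = 5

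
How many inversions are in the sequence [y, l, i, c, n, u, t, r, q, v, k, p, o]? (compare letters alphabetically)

Sweep left to right; for each value list the smaller values that follow it:
y → l, i, c, n, u, t, r, q, v, k, p, o → 12
l → i, c, k → 3
i → c → 1
c → none → 0
n → k → 1
u → t, r, q, k, p, o → 6
t → r, q, k, p, o → 5
r → q, k, p, o → 4
q → k, p, o → 3
v → k, p, o → 3
k → none → 0
p → o → 1
o → none → 0
Sum: 12 + 3 + 1 + 0 + 1 + 6 + 5 + 4 + 3 + 3 + 0 + 1 + 0 = 39

39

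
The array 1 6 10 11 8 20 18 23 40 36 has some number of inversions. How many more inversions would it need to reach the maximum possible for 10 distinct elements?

Maximum inversions for 10 distinct elements is C(10, 2) = 10·9/2 = 45.
Current inversions — for each element, count later smaller elements:
1: 0
6: 0
10: 1
11: 1
8: 0
20: 1
18: 0
23: 0
40: 1
36: 0
Current total: 0 + 0 + 1 + 1 + 0 + 1 + 0 + 0 + 1 + 0 = 4
Shortfall: 45 − 4 = 41

41 inversions short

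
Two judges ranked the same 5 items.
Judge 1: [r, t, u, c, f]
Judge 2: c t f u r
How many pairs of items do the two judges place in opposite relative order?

7 discordant pairs

Assign each item its position (1..5) in the first ordering, then rewrite the second ordering as that position sequence:
positions: r→1, t→2, u→3, c→4, f→5
second ordering as positions: [4, 2, 5, 3, 1]
Discordant pairs = inversions in this position sequence.
4: 2, 3, 1 → 3
2: 1 → 1
5: 3, 1 → 2
3: 1 → 1
1: 0
Total: 3 + 1 + 2 + 1 + 0 = 7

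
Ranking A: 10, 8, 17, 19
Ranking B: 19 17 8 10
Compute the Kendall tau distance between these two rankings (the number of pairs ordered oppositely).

6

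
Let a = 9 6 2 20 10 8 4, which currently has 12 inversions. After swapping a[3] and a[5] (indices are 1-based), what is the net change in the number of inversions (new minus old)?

+1

Positions 3 and 5 hold 2 and 10; after swapping, the array is [9, 6, 10, 20, 2, 8, 4].
For each element, count later entries that are smaller:
9: 4
6: 2
10: 3
20: 3
2: 0
8: 1
4: 0
Sum: 4 + 2 + 3 + 3 + 0 + 1 + 0 = 13
Change: 13 − 12 = +1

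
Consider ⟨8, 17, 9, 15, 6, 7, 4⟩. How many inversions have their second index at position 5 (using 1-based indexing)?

4

The element at index 5 is 6.
Elements before it: 8, 17, 9, 15
Those larger than 6: 8, 17, 9, 15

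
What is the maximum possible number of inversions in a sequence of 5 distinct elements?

A reversed (strictly descending) arrangement makes every pair an inversion, giving C(5, 2) inversions.
C(5, 2) = 5·4/2 = 10

10 inversions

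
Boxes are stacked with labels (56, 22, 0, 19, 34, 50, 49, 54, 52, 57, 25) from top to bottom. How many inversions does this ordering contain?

For each element, count later entries that are smaller:
56 → 22, 0, 19, 34, 50, 49, 54, 52, 25 → 9
22 → 0, 19 → 2
0 → none → 0
19 → none → 0
34 → 25 → 1
50 → 49, 25 → 2
49 → 25 → 1
54 → 52, 25 → 2
52 → 25 → 1
57 → 25 → 1
25 → none → 0
Sum: 9 + 2 + 0 + 0 + 1 + 2 + 1 + 2 + 1 + 1 + 0 = 19

19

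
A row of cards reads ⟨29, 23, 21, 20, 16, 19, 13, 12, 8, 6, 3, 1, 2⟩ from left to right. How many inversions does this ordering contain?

Out-of-order pairs: 76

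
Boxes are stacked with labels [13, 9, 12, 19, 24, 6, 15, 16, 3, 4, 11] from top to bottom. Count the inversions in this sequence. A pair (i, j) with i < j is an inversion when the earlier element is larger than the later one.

Sweep left to right; for each value list the smaller values that follow it:
13: 6
9: 3
12: 4
19: 6
24: 6
6: 2
15: 3
16: 3
3: 0
4: 0
11: 0
Sum: 6 + 3 + 4 + 6 + 6 + 2 + 3 + 3 + 0 + 0 + 0 = 33

Inversions: 33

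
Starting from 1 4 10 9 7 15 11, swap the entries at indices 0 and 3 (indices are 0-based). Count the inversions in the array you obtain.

Positions 0 and 3 hold 1 and 9; after swapping, the array is [9, 4, 10, 1, 7, 15, 11].
Sweep left to right; for each value list the smaller values that follow it:
9 → 4, 1, 7 → 3
4 → 1 → 1
10 → 1, 7 → 2
1 → none → 0
7 → none → 0
15 → 11 → 1
11 → none → 0
Sum: 3 + 1 + 2 + 0 + 0 + 1 + 0 = 7

There are 7 inversions.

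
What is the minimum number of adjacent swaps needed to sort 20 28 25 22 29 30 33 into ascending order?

Minimum adjacent swaps = number of inversions (each swap of adjacent out-of-order elements removes one inversion and no swap can remove more).
Count inversions — for each element, later elements that are smaller:
20: none → 0
28: 25, 22 → 2
25: 22 → 1
22: none → 0
29: none → 0
30: none → 0
33: none → 0
Total inversions: 0 + 2 + 1 + 0 + 0 + 0 + 0 = 3

3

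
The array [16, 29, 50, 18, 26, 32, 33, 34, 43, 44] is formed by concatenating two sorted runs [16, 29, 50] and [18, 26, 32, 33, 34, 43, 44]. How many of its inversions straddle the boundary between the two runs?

For each element r of the right run, count left-run elements greater than r:
r = 18: 29, 50 → 2
r = 26: 29, 50 → 2
r = 32: 50 → 1
r = 33: 50 → 1
r = 34: 50 → 1
r = 43: 50 → 1
r = 44: 50 → 1
Cross-inversions: 2 + 2 + 1 + 1 + 1 + 1 + 1 = 9

9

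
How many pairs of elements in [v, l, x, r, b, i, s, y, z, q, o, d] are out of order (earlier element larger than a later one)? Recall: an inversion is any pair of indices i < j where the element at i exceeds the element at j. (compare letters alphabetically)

Sweep left to right; for each value list the smaller values that follow it:
v → l, r, b, i, s, q, o, d → 8
l → b, i, d → 3
x → r, b, i, s, q, o, d → 7
r → b, i, q, o, d → 5
b → none → 0
i → d → 1
s → q, o, d → 3
y → q, o, d → 3
z → q, o, d → 3
q → o, d → 2
o → d → 1
d → none → 0
Sum: 8 + 3 + 7 + 5 + 0 + 1 + 3 + 3 + 3 + 2 + 1 + 0 = 36

36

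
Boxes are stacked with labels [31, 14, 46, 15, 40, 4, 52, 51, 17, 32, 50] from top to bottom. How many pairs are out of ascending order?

21

Count, for each position, how many later elements it exceeds:
31 → 14, 15, 4, 17 → 4
14 → 4 → 1
46 → 15, 40, 4, 17, 32 → 5
15 → 4 → 1
40 → 4, 17, 32 → 3
4 → none → 0
52 → 51, 17, 32, 50 → 4
51 → 17, 32, 50 → 3
17 → none → 0
32 → none → 0
50 → none → 0
Sum: 4 + 1 + 5 + 1 + 3 + 0 + 4 + 3 + 0 + 0 + 0 = 21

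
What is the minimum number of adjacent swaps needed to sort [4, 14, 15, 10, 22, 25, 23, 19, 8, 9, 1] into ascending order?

Each adjacent swap fixes exactly one inversion, so the minimum swap count equals the number of inversions.
Count inversions — for each element, later elements that are smaller:
4: 1 → 1
14: 10, 8, 9, 1 → 4
15: 10, 8, 9, 1 → 4
10: 8, 9, 1 → 3
22: 19, 8, 9, 1 → 4
25: 23, 19, 8, 9, 1 → 5
23: 19, 8, 9, 1 → 4
19: 8, 9, 1 → 3
8: 1 → 1
9: 1 → 1
1: none → 0
Total inversions: 1 + 4 + 4 + 3 + 4 + 5 + 4 + 3 + 1 + 1 + 0 = 30

30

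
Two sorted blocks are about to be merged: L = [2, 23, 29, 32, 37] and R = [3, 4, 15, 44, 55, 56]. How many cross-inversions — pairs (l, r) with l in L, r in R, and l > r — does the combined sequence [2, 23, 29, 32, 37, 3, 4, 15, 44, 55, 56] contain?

Take each right-half value and tally the left-half values above it:
r = 3: 23, 29, 32, 37 → 4
r = 4: 23, 29, 32, 37 → 4
r = 15: 23, 29, 32, 37 → 4
r = 44: none → 0
r = 55: none → 0
r = 56: none → 0
Cross-inversions: 4 + 4 + 4 + 0 + 0 + 0 = 12

12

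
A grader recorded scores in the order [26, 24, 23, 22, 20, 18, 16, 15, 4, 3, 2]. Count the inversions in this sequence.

55 inversions

Sweep left to right; for each value list the smaller values that follow it:
26: 10
24: 9
23: 8
22: 7
20: 6
18: 5
16: 4
15: 3
4: 2
3: 1
2: 0
Sum: 10 + 9 + 8 + 7 + 6 + 5 + 4 + 3 + 2 + 1 + 0 = 55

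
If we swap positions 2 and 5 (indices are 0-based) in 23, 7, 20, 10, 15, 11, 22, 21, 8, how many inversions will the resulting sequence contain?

16 inversions

Positions 2 and 5 hold 20 and 11; after swapping, the array is [23, 7, 11, 10, 15, 20, 22, 21, 8].
For each element, count later entries that are smaller:
23 → 7, 11, 10, 15, 20, 22, 21, 8 → 8
7 → none → 0
11 → 10, 8 → 2
10 → 8 → 1
15 → 8 → 1
20 → 8 → 1
22 → 21, 8 → 2
21 → 8 → 1
8 → none → 0
Sum: 8 + 0 + 2 + 1 + 1 + 1 + 2 + 1 + 0 = 16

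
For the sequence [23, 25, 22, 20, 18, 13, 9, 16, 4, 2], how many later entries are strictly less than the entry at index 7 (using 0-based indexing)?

2 such elements

The element at index 7 is 16.
Elements after it: 4, 2
Those smaller than 16: 4, 2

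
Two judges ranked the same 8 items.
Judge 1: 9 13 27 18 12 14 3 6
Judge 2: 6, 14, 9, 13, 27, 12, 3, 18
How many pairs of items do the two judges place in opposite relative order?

14 discordant pairs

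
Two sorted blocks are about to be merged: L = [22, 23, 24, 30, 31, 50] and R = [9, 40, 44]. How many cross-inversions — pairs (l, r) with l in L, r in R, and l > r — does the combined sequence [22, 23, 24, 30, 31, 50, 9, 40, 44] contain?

8 split inversions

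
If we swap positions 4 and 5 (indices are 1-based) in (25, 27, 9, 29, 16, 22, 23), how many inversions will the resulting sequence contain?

Positions 4 and 5 hold 29 and 16; after swapping, the array is [25, 27, 9, 16, 29, 22, 23].
Count, for each position, how many later elements it exceeds:
25 → 9, 16, 22, 23 → 4
27 → 9, 16, 22, 23 → 4
9 → none → 0
16 → none → 0
29 → 22, 23 → 2
22 → none → 0
23 → none → 0
Sum: 4 + 4 + 0 + 0 + 2 + 0 + 0 = 10

10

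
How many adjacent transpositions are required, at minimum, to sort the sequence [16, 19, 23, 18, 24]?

The minimum number of adjacent swaps to sort an array equals its inversion count, since every such swap removes exactly one inversion.
Count inversions — for each element, later elements that are smaller:
16: none → 0
19: 18 → 1
23: 18 → 1
18: none → 0
24: none → 0
Total inversions: 0 + 1 + 1 + 0 + 0 = 2

2 swaps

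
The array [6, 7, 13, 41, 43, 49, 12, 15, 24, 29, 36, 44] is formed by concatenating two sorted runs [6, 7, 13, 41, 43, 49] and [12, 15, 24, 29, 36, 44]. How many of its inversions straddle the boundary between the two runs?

Take each right-half value and tally the left-half values above it:
r = 12: 13, 41, 43, 49 → 4
r = 15: 41, 43, 49 → 3
r = 24: 41, 43, 49 → 3
r = 29: 41, 43, 49 → 3
r = 36: 41, 43, 49 → 3
r = 44: 49 → 1
Cross-inversions: 4 + 3 + 3 + 3 + 3 + 1 = 17

17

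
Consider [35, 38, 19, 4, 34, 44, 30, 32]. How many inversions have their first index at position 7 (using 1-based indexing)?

0

The element at index 7 is 30.
Elements after it: 32
None of them are smaller than 30.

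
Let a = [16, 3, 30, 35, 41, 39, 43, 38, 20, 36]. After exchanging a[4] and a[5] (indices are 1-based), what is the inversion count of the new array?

Positions 4 and 5 hold 35 and 41; after swapping, the array is [16, 3, 30, 41, 35, 39, 43, 38, 20, 36].
For each element, count later entries that are smaller:
16: 1
3: 0
30: 1
41: 5
35: 1
39: 3
43: 3
38: 2
20: 0
36: 0
Sum: 1 + 0 + 1 + 5 + 1 + 3 + 3 + 2 + 0 + 0 = 16

16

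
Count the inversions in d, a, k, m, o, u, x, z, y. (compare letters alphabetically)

2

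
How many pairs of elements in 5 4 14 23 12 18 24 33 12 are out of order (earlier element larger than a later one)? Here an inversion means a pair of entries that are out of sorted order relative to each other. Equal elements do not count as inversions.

There are 9 out-of-order pairs.

For each element, count later entries that are smaller:
5 → 4 → 1
4 → none → 0
14 → 12, 12 → 2
23 → 12, 18, 12 → 3
12 → none → 0
18 → 12 → 1
24 → 12 → 1
33 → 12 → 1
12 → none → 0
Sum: 1 + 0 + 2 + 3 + 0 + 1 + 1 + 1 + 0 = 9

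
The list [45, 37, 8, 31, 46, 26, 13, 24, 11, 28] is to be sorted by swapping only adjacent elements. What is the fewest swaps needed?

The minimum number of adjacent swaps to sort an array equals its inversion count, since every such swap removes exactly one inversion.
Count inversions — for each element, later elements that are smaller:
45: 37, 8, 31, 26, 13, 24, 11, 28 → 8
37: 8, 31, 26, 13, 24, 11, 28 → 7
8: none → 0
31: 26, 13, 24, 11, 28 → 5
46: 26, 13, 24, 11, 28 → 5
26: 13, 24, 11 → 3
13: 11 → 1
24: 11 → 1
11: none → 0
28: none → 0
Total inversions: 8 + 7 + 0 + 5 + 5 + 3 + 1 + 1 + 0 + 0 = 30

30 swaps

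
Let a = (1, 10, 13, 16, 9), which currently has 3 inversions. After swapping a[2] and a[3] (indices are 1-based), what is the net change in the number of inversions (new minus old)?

Positions 2 and 3 hold 10 and 13; after swapping, the array is [1, 13, 10, 16, 9].
Count, for each position, how many later elements it exceeds:
1 → none → 0
13 → 10, 9 → 2
10 → 9 → 1
16 → 9 → 1
9 → none → 0
Sum: 0 + 2 + 1 + 1 + 0 = 4
Change: 4 − 3 = +1

+1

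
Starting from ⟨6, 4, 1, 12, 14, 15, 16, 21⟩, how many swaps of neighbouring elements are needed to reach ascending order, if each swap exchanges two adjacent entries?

Minimum adjacent swaps = number of inversions (each swap of adjacent out-of-order elements removes one inversion and no swap can remove more).
Count inversions — for each element, later elements that are smaller:
6: 4, 1 → 2
4: 1 → 1
1: none → 0
12: none → 0
14: none → 0
15: none → 0
16: none → 0
21: none → 0
Total inversions: 2 + 1 + 0 + 0 + 0 + 0 + 0 + 0 = 3

3 adjacent swaps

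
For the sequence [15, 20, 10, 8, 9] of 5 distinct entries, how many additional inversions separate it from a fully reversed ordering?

Maximum inversions for 5 distinct elements is C(5, 2) = 5·4/2 = 10.
Current inversions — for each element, count later smaller elements:
15: 3
20: 3
10: 2
8: 0
9: 0
Current total: 3 + 3 + 2 + 0 + 0 = 8
Shortfall: 10 − 8 = 2

2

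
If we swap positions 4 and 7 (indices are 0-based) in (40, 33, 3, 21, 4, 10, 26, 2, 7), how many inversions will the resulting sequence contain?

Positions 4 and 7 hold 4 and 2; after swapping, the array is [40, 33, 3, 21, 2, 10, 26, 4, 7].
For each element, count later entries that are smaller:
40: 8
33: 7
3: 1
21: 4
2: 0
10: 2
26: 2
4: 0
7: 0
Sum: 8 + 7 + 1 + 4 + 0 + 2 + 2 + 0 + 0 = 24

There are 24 inversions.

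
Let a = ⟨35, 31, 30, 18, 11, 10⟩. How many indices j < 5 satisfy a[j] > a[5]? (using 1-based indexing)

4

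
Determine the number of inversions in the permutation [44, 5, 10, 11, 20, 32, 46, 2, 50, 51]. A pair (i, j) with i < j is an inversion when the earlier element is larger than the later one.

Count, for each position, how many later elements it exceeds:
44: 6
5: 1
10: 1
11: 1
20: 1
32: 1
46: 1
2: 0
50: 0
51: 0
Sum: 6 + 1 + 1 + 1 + 1 + 1 + 1 + 0 + 0 + 0 = 12

12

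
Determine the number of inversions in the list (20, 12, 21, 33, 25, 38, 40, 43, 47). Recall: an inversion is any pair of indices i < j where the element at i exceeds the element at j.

Count, for each position, how many later elements it exceeds:
20: 1
12: 0
21: 0
33: 1
25: 0
38: 0
40: 0
43: 0
47: 0
Sum: 1 + 0 + 0 + 1 + 0 + 0 + 0 + 0 + 0 = 2

2 inversions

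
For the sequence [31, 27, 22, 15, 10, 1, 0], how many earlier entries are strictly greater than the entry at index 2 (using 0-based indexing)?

2 such elements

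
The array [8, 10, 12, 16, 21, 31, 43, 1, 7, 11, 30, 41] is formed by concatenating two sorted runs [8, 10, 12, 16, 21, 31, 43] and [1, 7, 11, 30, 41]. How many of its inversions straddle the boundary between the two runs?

22 split inversions

Take each right-half value and tally the left-half values above it:
r = 1: 8, 10, 12, 16, 21, 31, 43 → 7
r = 7: 8, 10, 12, 16, 21, 31, 43 → 7
r = 11: 12, 16, 21, 31, 43 → 5
r = 30: 31, 43 → 2
r = 41: 43 → 1
Cross-inversions: 7 + 7 + 5 + 2 + 1 = 22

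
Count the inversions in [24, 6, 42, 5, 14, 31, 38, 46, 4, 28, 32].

23

Element-by-element contributions:
24: 4
6: 2
42: 7
5: 1
14: 1
31: 2
38: 3
46: 3
4: 0
28: 0
32: 0
Sum: 4 + 2 + 7 + 1 + 1 + 2 + 3 + 3 + 0 + 0 + 0 = 23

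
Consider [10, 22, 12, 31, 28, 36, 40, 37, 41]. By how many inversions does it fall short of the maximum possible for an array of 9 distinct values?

33

Maximum inversions for 9 distinct elements is C(9, 2) = 9·8/2 = 36.
Current inversions — for each element, count later smaller elements:
10: 0
22: 1
12: 0
31: 1
28: 0
36: 0
40: 1
37: 0
41: 0
Current total: 0 + 1 + 0 + 1 + 0 + 0 + 1 + 0 + 0 = 3
Shortfall: 36 − 3 = 33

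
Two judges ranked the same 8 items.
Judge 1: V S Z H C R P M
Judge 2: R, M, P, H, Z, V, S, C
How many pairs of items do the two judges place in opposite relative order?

Assign each item its position (1..8) in the first ordering, then rewrite the second ordering as that position sequence:
positions: V→1, S→2, Z→3, H→4, C→5, R→6, P→7, M→8
second ordering as positions: [6, 8, 7, 4, 3, 1, 2, 5]
Discordant pairs = inversions in this position sequence.
6: 4, 3, 1, 2, 5 → 5
8: 7, 4, 3, 1, 2, 5 → 6
7: 4, 3, 1, 2, 5 → 5
4: 3, 1, 2 → 3
3: 1, 2 → 2
1: 0
2: 0
5: 0
Total: 5 + 6 + 5 + 3 + 2 + 0 + 0 + 0 = 21

There are 21 discordant pairs.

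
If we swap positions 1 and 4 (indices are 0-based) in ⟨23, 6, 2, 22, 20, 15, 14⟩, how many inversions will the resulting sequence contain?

14

Positions 1 and 4 hold 6 and 20; after swapping, the array is [23, 20, 2, 22, 6, 15, 14].
For each element, count later entries that are smaller:
23 → 20, 2, 22, 6, 15, 14 → 6
20 → 2, 6, 15, 14 → 4
2 → none → 0
22 → 6, 15, 14 → 3
6 → none → 0
15 → 14 → 1
14 → none → 0
Sum: 6 + 4 + 0 + 3 + 0 + 1 + 0 = 14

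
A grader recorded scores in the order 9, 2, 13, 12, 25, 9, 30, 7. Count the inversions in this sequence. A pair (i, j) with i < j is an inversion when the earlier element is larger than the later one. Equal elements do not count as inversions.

There are 11 out-of-order pairs.

For each element, count later entries that are smaller:
9 → 2, 7 → 2
2 → none → 0
13 → 12, 9, 7 → 3
12 → 9, 7 → 2
25 → 9, 7 → 2
9 → 7 → 1
30 → 7 → 1
7 → none → 0
Sum: 2 + 0 + 3 + 2 + 2 + 1 + 1 + 0 = 11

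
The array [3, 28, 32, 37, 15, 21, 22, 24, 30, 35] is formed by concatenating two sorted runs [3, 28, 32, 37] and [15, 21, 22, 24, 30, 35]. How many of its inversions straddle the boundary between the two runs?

15

Count, for every r in R, how many entries of L exceed r:
r = 15: 28, 32, 37 → 3
r = 21: 28, 32, 37 → 3
r = 22: 28, 32, 37 → 3
r = 24: 28, 32, 37 → 3
r = 30: 32, 37 → 2
r = 35: 37 → 1
Cross-inversions: 3 + 3 + 3 + 3 + 2 + 1 = 15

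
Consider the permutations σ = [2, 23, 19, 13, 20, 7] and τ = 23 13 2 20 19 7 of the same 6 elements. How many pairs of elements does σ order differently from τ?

Assign each item its position (1..6) in the first ordering, then rewrite the second ordering as that position sequence:
positions: 2→1, 23→2, 19→3, 13→4, 20→5, 7→6
second ordering as positions: [2, 4, 1, 5, 3, 6]
Discordant pairs = inversions in this position sequence.
2: 1 → 1
4: 1, 3 → 2
1: 0
5: 3 → 1
3: 0
6: 0
Total: 1 + 2 + 0 + 1 + 0 + 0 = 4

4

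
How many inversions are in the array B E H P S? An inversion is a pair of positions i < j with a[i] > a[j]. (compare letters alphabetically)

0 inversions

Count, for each position, how many later elements it exceeds:
B → none → 0
E → none → 0
H → none → 0
P → none → 0
S → none → 0
Sum: 0 + 0 + 0 + 0 + 0 = 0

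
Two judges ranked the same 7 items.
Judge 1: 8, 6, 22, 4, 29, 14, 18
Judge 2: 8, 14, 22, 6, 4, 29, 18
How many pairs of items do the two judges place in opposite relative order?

5

Assign each item its position (1..7) in the first ordering, then rewrite the second ordering as that position sequence:
positions: 8→1, 6→2, 22→3, 4→4, 29→5, 14→6, 18→7
second ordering as positions: [1, 6, 3, 2, 4, 5, 7]
Discordant pairs = inversions in this position sequence.
1: 0
6: 3, 2, 4, 5 → 4
3: 2 → 1
2: 0
4: 0
5: 0
7: 0
Total: 0 + 4 + 1 + 0 + 0 + 0 + 0 = 5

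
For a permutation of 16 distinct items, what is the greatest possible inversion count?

120

The maximum occurs when the array is in strictly decreasing order: every one of the C(16, 2) pairs is inverted.
C(16, 2) = 16·15/2 = 120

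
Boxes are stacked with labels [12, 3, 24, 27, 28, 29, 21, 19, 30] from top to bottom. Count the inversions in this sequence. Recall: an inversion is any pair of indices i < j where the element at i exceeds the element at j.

10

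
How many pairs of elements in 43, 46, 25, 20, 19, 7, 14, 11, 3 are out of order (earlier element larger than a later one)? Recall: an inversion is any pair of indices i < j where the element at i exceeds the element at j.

Sweep left to right; for each value list the smaller values that follow it:
43 → 25, 20, 19, 7, 14, 11, 3 → 7
46 → 25, 20, 19, 7, 14, 11, 3 → 7
25 → 20, 19, 7, 14, 11, 3 → 6
20 → 19, 7, 14, 11, 3 → 5
19 → 7, 14, 11, 3 → 4
7 → 3 → 1
14 → 11, 3 → 2
11 → 3 → 1
3 → none → 0
Sum: 7 + 7 + 6 + 5 + 4 + 1 + 2 + 1 + 0 = 33

33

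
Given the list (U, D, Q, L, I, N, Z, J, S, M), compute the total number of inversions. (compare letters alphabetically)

21 inversions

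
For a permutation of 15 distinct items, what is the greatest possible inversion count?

105

A reversed (strictly descending) arrangement makes every pair an inversion, giving C(15, 2) inversions.
C(15, 2) = 15·14/2 = 105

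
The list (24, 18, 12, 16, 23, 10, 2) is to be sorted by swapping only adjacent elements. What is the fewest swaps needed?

17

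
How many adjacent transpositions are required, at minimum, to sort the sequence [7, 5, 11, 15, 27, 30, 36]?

Adjacent swaps: 1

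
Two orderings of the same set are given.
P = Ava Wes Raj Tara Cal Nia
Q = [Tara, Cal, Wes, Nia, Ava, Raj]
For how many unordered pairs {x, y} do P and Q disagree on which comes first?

9 disagreeing pairs

Assign each item its position (1..6) in the first ordering, then rewrite the second ordering as that position sequence:
positions: Ava→1, Wes→2, Raj→3, Tara→4, Cal→5, Nia→6
second ordering as positions: [4, 5, 2, 6, 1, 3]
Discordant pairs = inversions in this position sequence.
4: 2, 1, 3 → 3
5: 2, 1, 3 → 3
2: 1 → 1
6: 1, 3 → 2
1: 0
3: 0
Total: 3 + 3 + 1 + 2 + 0 + 0 = 9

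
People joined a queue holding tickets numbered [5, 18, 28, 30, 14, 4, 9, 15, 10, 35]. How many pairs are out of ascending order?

20

Count, for each position, how many later elements it exceeds:
5 → 4 → 1
18 → 14, 4, 9, 15, 10 → 5
28 → 14, 4, 9, 15, 10 → 5
30 → 14, 4, 9, 15, 10 → 5
14 → 4, 9, 10 → 3
4 → none → 0
9 → none → 0
15 → 10 → 1
10 → none → 0
35 → none → 0
Sum: 1 + 5 + 5 + 5 + 3 + 0 + 0 + 1 + 0 + 0 = 20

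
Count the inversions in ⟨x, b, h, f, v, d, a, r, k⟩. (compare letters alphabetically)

Sweep left to right; for each value list the smaller values that follow it:
x → b, h, f, v, d, a, r, k → 8
b → a → 1
h → f, d, a → 3
f → d, a → 2
v → d, a, r, k → 4
d → a → 1
a → none → 0
r → k → 1
k → none → 0
Sum: 8 + 1 + 3 + 2 + 4 + 1 + 0 + 1 + 0 = 20

There are 20 inversions.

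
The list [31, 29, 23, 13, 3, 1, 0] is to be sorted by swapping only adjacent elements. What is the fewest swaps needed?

Each adjacent swap fixes exactly one inversion, so the minimum swap count equals the number of inversions.
Count inversions — for each element, later elements that are smaller:
31: 29, 23, 13, 3, 1, 0 → 6
29: 23, 13, 3, 1, 0 → 5
23: 13, 3, 1, 0 → 4
13: 3, 1, 0 → 3
3: 1, 0 → 2
1: 0 → 1
0: none → 0
Total inversions: 6 + 5 + 4 + 3 + 2 + 1 + 0 = 21

21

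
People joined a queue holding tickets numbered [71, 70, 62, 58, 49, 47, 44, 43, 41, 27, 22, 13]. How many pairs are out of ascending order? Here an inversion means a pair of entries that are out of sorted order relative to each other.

Sweep left to right; for each value list the smaller values that follow it:
71 → 70, 62, 58, 49, 47, 44, 43, 41, 27, 22, 13 → 11
70 → 62, 58, 49, 47, 44, 43, 41, 27, 22, 13 → 10
62 → 58, 49, 47, 44, 43, 41, 27, 22, 13 → 9
58 → 49, 47, 44, 43, 41, 27, 22, 13 → 8
49 → 47, 44, 43, 41, 27, 22, 13 → 7
47 → 44, 43, 41, 27, 22, 13 → 6
44 → 43, 41, 27, 22, 13 → 5
43 → 41, 27, 22, 13 → 4
41 → 27, 22, 13 → 3
27 → 22, 13 → 2
22 → 13 → 1
13 → none → 0
Sum: 11 + 10 + 9 + 8 + 7 + 6 + 5 + 4 + 3 + 2 + 1 + 0 = 66

There are 66 inversions.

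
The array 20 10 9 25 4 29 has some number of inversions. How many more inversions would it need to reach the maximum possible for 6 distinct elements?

Maximum inversions for 6 distinct elements is C(6, 2) = 6·5/2 = 15.
Current inversions — for each element, count later smaller elements:
20: 3
10: 2
9: 1
25: 1
4: 0
29: 0
Current total: 3 + 2 + 1 + 1 + 0 + 0 = 7
Shortfall: 15 − 7 = 8

8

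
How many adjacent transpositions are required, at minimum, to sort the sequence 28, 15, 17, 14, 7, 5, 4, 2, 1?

There are 35 swaps.

Minimum adjacent swaps = number of inversions (each swap of adjacent out-of-order elements removes one inversion and no swap can remove more).
Count inversions — for each element, later elements that are smaller:
28: 15, 17, 14, 7, 5, 4, 2, 1 → 8
15: 14, 7, 5, 4, 2, 1 → 6
17: 14, 7, 5, 4, 2, 1 → 6
14: 7, 5, 4, 2, 1 → 5
7: 5, 4, 2, 1 → 4
5: 4, 2, 1 → 3
4: 2, 1 → 2
2: 1 → 1
1: none → 0
Total inversions: 8 + 6 + 6 + 5 + 4 + 3 + 2 + 1 + 0 = 35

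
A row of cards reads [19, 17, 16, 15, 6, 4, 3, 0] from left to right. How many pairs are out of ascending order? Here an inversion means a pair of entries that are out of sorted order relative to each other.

There are 28 inversions.

Count, for each position, how many later elements it exceeds:
19 → 17, 16, 15, 6, 4, 3, 0 → 7
17 → 16, 15, 6, 4, 3, 0 → 6
16 → 15, 6, 4, 3, 0 → 5
15 → 6, 4, 3, 0 → 4
6 → 4, 3, 0 → 3
4 → 3, 0 → 2
3 → 0 → 1
0 → none → 0
Sum: 7 + 6 + 5 + 4 + 3 + 2 + 1 + 0 = 28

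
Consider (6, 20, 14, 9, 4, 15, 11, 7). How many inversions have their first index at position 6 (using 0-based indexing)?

1

The element at index 6 is 11.
Elements after it: 7
Those smaller than 11: 7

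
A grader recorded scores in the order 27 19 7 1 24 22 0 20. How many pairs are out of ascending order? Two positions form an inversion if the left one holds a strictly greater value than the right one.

18 inversions

Sweep left to right; for each value list the smaller values that follow it:
27: 7
19: 3
7: 2
1: 1
24: 3
22: 2
0: 0
20: 0
Sum: 7 + 3 + 2 + 1 + 3 + 2 + 0 + 0 = 18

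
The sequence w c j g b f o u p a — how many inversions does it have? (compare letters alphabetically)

Count, for each position, how many later elements it exceeds:
w → c, j, g, b, f, o, u, p, a → 9
c → b, a → 2
j → g, b, f, a → 4
g → b, f, a → 3
b → a → 1
f → a → 1
o → a → 1
u → p, a → 2
p → a → 1
a → none → 0
Sum: 9 + 2 + 4 + 3 + 1 + 1 + 1 + 2 + 1 + 0 = 24

24 out-of-order pairs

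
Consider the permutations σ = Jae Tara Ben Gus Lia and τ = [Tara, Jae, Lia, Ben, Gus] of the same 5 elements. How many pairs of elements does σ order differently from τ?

3 discordant pairs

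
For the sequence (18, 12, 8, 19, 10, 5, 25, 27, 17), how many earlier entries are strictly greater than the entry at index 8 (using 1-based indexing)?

0 such elements

The element at index 8 is 27.
Elements before it: 18, 12, 8, 19, 10, 5, 25
None of them are larger than 27.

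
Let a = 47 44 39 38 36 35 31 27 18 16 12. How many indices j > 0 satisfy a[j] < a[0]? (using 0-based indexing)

10

The element at index 0 is 47.
Elements after it: 44, 39, 38, 36, 35, 31, 27, 18, 16, 12
Those smaller than 47: 44, 39, 38, 36, 35, 31, 27, 18, 16, 12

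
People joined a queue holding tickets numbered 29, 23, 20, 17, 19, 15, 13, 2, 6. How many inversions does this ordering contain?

34

Count, for each position, how many later elements it exceeds:
29: 8
23: 7
20: 6
17: 4
19: 4
15: 3
13: 2
2: 0
6: 0
Sum: 8 + 7 + 6 + 4 + 4 + 3 + 2 + 0 + 0 = 34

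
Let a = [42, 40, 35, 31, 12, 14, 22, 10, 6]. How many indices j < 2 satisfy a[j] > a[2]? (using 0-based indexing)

2

The element at index 2 is 35.
Elements before it: 42, 40
Those larger than 35: 42, 40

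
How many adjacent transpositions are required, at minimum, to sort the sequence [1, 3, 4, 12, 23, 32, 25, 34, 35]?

1

Each adjacent swap fixes exactly one inversion, so the minimum swap count equals the number of inversions.
Count inversions — for each element, later elements that are smaller:
1: none → 0
3: none → 0
4: none → 0
12: none → 0
23: none → 0
32: 25 → 1
25: none → 0
34: none → 0
35: none → 0
Total inversions: 0 + 0 + 0 + 0 + 0 + 1 + 0 + 0 + 0 = 1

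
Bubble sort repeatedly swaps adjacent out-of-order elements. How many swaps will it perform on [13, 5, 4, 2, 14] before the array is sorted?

Swaps: 6

The minimum number of adjacent swaps to sort an array equals its inversion count, since every such swap removes exactly one inversion.
Count inversions — for each element, later elements that are smaller:
13: 5, 4, 2 → 3
5: 4, 2 → 2
4: 2 → 1
2: none → 0
14: none → 0
Total inversions: 3 + 2 + 1 + 0 + 0 = 6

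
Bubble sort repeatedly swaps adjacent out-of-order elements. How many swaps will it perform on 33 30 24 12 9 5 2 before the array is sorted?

Minimum adjacent swaps = number of inversions (each swap of adjacent out-of-order elements removes one inversion and no swap can remove more).
Count inversions — for each element, later elements that are smaller:
33: 30, 24, 12, 9, 5, 2 → 6
30: 24, 12, 9, 5, 2 → 5
24: 12, 9, 5, 2 → 4
12: 9, 5, 2 → 3
9: 5, 2 → 2
5: 2 → 1
2: none → 0
Total inversions: 6 + 5 + 4 + 3 + 2 + 1 + 0 = 21

21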